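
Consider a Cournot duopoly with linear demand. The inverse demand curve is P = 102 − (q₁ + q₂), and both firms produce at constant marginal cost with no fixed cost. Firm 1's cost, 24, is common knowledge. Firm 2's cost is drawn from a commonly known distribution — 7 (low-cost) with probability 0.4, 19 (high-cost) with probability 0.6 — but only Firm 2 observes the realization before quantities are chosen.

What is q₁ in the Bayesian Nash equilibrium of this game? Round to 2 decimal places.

Firm 2 with cost c maximizes (102 − (q₁+q₂) − c)·q₂, giving q₂(c) = (102 − c − q₁)/2.
E[c₂] = 0.4·7 + 0.6·19 = 14.2
Firm 1's FOC against E[q₂] yields q₁ = (102 − 2·24 + E[c₂])/3 = (102 − 48 + 14.2)/3 = 22.7333.

22.73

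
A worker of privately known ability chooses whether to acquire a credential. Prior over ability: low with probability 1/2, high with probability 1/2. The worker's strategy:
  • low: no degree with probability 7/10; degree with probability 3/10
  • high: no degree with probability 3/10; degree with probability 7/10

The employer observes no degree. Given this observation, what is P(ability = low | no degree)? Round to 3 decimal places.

0.700

P(no degree) = (1/2)·(7/10) + (1/2)·(3/10) = 1/2
P(low | no degree) = ((1/2)·(7/10)) / (1/2) = (7/20) / (1/2) = 7/10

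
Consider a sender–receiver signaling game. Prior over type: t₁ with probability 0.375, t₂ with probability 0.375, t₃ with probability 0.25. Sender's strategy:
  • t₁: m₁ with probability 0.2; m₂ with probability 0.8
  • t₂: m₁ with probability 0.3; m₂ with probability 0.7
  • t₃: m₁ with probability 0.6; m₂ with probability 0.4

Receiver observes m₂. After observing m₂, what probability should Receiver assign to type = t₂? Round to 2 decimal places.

Apply Bayes' rule using the sender's strategy as the likelihood.
P(m₂) = 0.375·0.8 + 0.375·0.7 + 0.25·0.4 = 0.6625
P(t₂ | m₂) = (0.375·0.7) / 0.6625 = 0.2625 / 0.6625 = 0.396226

0.40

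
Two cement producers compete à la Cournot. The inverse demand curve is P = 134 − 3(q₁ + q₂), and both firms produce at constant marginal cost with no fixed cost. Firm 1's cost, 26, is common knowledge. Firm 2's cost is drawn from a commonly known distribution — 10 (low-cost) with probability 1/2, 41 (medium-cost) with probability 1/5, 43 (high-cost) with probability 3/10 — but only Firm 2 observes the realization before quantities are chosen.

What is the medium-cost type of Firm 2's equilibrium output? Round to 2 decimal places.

Type-c best response for Firm 2: q₂(c) = (134 − c)/6 − q₁/2.
Firm 1 maximizes expected profit; its first-order condition is 134 − 6q₁ − 3E[q₂] − 26 = 0.
Substituting E[q₂] and solving: E[c₂] = 26.1, so q₁ = (134 − 2·26 + 26.1)/9 = 12.0111.
q₂(medium-cost) = (134 − 41 − 3·12.0111)/6 = 9.49444.

9.49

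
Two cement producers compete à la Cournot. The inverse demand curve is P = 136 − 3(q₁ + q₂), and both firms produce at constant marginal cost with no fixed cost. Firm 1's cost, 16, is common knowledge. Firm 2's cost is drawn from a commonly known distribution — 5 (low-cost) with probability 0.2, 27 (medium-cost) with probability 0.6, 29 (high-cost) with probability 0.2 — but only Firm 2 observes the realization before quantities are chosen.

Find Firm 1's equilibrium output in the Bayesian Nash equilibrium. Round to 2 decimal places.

Firm 2 with cost c maximizes (136 − 3(q₁+q₂) − c)·q₂, giving q₂(c) = (136 − c − 3q₁)/6.
E[c₂] = 0.2·5 + 0.6·27 + 0.2·29 = 23
Firm 1's FOC against E[q₂] yields q₁ = (136 − 2·16 + E[c₂])/9 = (136 − 32 + 23)/9 = 14.1111.

14.11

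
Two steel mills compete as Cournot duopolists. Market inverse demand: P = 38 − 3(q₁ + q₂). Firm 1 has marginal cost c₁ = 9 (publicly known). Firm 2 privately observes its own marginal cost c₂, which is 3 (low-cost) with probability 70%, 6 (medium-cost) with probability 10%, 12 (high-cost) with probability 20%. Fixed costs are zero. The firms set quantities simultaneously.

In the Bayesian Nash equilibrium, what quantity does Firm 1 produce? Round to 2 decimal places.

2.79

Type-c best response for Firm 2: q₂(c) = (38 − c)/6 − q₁/2.
Firm 1 maximizes expected profit; its first-order condition is 38 − 6q₁ − 3E[q₂] − 9 = 0.
Substituting E[q₂] and solving: E[c₂] = 5.1, so q₁ = (38 − 2·9 + 5.1)/9 = 2.78889.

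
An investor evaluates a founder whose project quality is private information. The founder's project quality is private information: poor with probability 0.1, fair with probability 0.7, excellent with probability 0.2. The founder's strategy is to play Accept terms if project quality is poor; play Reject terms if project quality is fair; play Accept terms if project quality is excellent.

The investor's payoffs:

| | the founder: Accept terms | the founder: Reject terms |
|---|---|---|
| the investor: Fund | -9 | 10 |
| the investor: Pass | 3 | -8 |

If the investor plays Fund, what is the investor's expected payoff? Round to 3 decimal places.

4.300

E[Fund] = 0.1·(-9) + 0.7·10 + 0.2·(-9) = (-0.9) + 7 + (-1.8) = 4.3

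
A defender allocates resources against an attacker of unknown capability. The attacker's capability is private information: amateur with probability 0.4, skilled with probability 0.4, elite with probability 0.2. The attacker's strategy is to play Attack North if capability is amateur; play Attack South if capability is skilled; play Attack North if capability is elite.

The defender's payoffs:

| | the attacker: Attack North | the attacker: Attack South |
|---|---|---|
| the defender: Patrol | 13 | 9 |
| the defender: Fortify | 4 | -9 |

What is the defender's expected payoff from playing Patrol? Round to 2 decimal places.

11.40

E[Patrol] = 0.4·13 + 0.4·9 + 0.2·13 = 5.2 + 3.6 + 2.6 = 11.4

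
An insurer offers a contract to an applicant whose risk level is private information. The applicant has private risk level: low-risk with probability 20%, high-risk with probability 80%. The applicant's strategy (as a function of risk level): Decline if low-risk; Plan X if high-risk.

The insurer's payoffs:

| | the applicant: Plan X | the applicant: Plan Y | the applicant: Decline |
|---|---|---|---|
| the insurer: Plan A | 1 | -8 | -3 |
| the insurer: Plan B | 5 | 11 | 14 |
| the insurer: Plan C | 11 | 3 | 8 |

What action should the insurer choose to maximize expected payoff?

Compute the insurer's expected payoff for each action, taking the expectation over the applicant's type.
E[Plan A] = 0.2·(-3) + 0.8·(1) = 0.2
E[Plan B] = 0.2·(14) + 0.8·(5) = 6.8
E[Plan C] = 0.2·(8) + 0.8·(11) = 10.4
Best response: Plan C (10.4 is the largest).

Plan C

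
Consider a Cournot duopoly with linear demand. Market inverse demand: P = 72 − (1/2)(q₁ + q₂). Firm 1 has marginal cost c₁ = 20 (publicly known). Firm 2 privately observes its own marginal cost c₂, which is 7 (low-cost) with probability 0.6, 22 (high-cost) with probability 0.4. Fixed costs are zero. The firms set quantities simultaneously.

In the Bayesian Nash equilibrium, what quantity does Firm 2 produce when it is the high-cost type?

35

Type-c best response for Firm 2: q₂(c) = (72 − c) − q₁/2.
Firm 1 maximizes expected profit; its first-order condition is 72 − q₁ − (1/2)E[q₂] − 20 = 0.
Substituting E[q₂] and solving: E[c₂] = 13, so q₁ = (72 − 2·20 + 13)/(3/2) = 30.
q₂(high-cost) = (72 − 22 − (1/2)·30) = 35.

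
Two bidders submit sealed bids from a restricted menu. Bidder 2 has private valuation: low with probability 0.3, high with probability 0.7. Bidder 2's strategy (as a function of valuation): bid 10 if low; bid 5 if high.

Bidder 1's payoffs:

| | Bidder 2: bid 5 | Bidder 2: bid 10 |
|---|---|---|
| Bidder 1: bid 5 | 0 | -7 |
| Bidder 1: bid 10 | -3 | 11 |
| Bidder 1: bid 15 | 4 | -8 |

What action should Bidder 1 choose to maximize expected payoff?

bid 10

Compute Bidder 1's expected payoff for each action, taking the expectation over Bidder 2's type.
E[bid 5] = 0.3·(-7) + 0.7·(0) = -2.1
E[bid 10] = 0.3·(11) + 0.7·(-3) = 1.2
E[bid 15] = 0.3·(-8) + 0.7·(4) = 0.4
Best response: bid 10 (1.2 is the largest).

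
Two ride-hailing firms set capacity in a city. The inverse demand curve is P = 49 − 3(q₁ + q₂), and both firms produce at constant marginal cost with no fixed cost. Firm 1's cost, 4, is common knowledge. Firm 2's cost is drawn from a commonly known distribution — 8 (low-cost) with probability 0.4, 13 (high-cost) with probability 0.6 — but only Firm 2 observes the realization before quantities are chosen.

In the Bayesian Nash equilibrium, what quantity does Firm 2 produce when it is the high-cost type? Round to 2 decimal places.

Firm 2 with cost c maximizes (49 − 3(q₁+q₂) − c)·q₂, giving q₂(c) = (49 − c − 3q₁)/6.
E[c₂] = 0.4·8 + 0.6·13 = 11
Firm 1's FOC against E[q₂] yields q₁ = (49 − 2·4 + E[c₂])/9 = (49 − 8 + 11)/9 = 5.77778.
q₂(high-cost) = (49 − 13 − 3·5.77778)/6 = 3.11111.

3.11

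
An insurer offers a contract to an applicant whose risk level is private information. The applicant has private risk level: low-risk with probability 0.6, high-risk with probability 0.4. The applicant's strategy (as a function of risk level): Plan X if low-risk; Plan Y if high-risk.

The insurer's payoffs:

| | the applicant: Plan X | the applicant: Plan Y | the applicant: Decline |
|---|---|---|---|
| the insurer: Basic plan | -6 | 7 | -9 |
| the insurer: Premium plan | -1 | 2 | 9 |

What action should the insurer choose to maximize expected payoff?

E[Basic plan] = 0.6·(-6) + 0.4·(7) = -0.8
E[Premium plan] = 0.6·(-1) + 0.4·(2) = 0.2
Best response: Premium plan (0.2 is the largest).

Premium plan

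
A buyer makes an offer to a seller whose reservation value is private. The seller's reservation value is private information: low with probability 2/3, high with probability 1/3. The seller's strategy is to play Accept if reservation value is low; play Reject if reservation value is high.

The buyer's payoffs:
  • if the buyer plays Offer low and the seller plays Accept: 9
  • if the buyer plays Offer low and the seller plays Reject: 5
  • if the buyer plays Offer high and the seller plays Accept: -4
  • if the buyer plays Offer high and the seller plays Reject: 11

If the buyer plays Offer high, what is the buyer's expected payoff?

1

E[Offer high] = 2/3·(-4) + 1/3·11 = (-8/3) + 11/3 = 1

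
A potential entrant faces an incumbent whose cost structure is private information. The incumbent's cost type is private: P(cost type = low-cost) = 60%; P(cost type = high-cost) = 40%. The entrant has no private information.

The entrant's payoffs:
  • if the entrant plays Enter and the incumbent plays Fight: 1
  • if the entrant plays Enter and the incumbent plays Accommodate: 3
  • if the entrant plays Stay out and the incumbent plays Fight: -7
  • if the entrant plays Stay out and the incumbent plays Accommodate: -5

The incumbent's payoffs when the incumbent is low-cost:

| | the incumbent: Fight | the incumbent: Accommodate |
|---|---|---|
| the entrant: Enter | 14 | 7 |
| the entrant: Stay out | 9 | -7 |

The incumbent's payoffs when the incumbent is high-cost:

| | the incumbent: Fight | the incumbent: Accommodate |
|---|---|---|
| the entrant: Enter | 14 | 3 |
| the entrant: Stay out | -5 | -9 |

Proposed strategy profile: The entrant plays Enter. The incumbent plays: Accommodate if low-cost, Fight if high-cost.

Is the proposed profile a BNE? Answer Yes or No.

No

A profile is a BNE iff every type of every player is best-responding given beliefs about the other side.
The entrant plays Enter: E[Enter] = 0.6·(3) + 0.4·(1) = 2.2; E[Stay out] = -5.8. Best-responding. ✓
The incumbent (cost type low-cost), facing Enter: Fight gives 14, Accommodate gives 7. Proposed Accommodate is not best — profitable deviation exists. ✗
The incumbent (cost type high-cost), facing Enter: Fight gives 14, Accommodate gives 3. Proposed Fight is best. ✓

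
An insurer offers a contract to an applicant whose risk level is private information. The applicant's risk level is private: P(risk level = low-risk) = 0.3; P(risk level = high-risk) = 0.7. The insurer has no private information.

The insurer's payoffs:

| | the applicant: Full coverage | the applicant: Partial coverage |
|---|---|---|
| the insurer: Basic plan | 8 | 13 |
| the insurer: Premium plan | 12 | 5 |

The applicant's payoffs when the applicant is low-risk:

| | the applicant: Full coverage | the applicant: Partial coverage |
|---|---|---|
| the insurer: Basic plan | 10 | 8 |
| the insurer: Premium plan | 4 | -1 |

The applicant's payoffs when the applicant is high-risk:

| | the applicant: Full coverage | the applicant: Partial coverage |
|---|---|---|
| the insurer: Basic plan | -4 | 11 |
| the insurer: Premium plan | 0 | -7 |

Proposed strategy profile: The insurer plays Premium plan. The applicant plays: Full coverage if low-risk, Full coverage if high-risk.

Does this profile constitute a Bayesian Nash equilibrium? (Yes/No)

Yes

The insurer plays Premium plan: E[Premium plan] = 0.3·(12) + 0.7·(12) = 12; E[Basic plan] = 8. Best-responding. ✓
The applicant (risk level low-risk), facing Premium plan: Full coverage gives 4, Partial coverage gives -1. Proposed Full coverage is best. ✓
The applicant (risk level high-risk), facing Premium plan: Full coverage gives 0, Partial coverage gives -7. Proposed Full coverage is best. ✓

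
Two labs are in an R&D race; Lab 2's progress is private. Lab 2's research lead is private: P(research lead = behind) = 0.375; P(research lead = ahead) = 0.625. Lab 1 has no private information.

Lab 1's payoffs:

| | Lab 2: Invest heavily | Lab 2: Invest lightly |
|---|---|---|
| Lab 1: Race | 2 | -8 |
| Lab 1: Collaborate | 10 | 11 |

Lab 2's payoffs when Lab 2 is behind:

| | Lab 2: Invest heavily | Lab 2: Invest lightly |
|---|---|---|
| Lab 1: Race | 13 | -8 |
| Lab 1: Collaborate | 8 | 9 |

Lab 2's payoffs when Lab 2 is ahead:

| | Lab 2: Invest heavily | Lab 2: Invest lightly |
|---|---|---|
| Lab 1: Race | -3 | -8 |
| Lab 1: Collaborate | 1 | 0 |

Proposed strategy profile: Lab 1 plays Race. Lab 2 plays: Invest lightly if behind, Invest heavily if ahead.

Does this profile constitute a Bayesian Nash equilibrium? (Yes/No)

No

Lab 1 plays Race: E[Race] = 0.375·(-8) + 0.625·(2) = -1.75; E[Collaborate] = 10.375. Not best-responding. ✗
Lab 2 (research lead behind), facing Race: Invest heavily gives 13, Invest lightly gives -8. Proposed Invest lightly is not best — profitable deviation exists. ✗
Lab 2 (research lead ahead), facing Race: Invest heavily gives -3, Invest lightly gives -8. Proposed Invest heavily is best. ✓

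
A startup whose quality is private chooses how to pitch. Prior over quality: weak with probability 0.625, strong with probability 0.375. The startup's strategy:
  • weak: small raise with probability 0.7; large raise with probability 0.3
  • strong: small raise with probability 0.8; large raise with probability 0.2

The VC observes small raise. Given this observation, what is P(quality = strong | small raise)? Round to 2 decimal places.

Apply Bayes' rule using the sender's strategy as the likelihood.
P(small raise) = 0.625·0.7 + 0.375·0.8 = 0.7375
P(strong | small raise) = (0.375·0.8) / 0.7375 = 0.3 / 0.7375 = 0.40678

0.41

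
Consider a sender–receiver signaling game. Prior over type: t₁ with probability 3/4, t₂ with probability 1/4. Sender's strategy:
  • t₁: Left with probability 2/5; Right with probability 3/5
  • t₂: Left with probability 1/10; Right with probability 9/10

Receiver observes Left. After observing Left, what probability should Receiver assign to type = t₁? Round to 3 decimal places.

0.923

Apply Bayes' rule using the sender's strategy as the likelihood.
P(Left) = (3/4)·(2/5) + (1/4)·(1/10) = 13/40
P(t₁ | Left) = ((3/4)·(2/5)) / (13/40) = (3/10) / (13/40) = 12/13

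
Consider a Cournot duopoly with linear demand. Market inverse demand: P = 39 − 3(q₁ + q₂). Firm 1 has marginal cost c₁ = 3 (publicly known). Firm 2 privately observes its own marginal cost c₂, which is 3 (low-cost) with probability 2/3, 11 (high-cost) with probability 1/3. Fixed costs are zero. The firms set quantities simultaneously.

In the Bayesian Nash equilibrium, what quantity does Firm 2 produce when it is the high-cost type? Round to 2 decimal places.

2.52

Type-c best response for Firm 2: q₂(c) = (39 − c)/6 − q₁/2.
Firm 1 maximizes expected profit; its first-order condition is 39 − 6q₁ − 3E[q₂] − 3 = 0.
Substituting E[q₂] and solving: E[c₂] = 5.66667, so q₁ = (39 − 2·3 + 5.66667)/9 = 4.2963.
q₂(high-cost) = (39 − 11 − 3·4.2963)/6 = 2.51852.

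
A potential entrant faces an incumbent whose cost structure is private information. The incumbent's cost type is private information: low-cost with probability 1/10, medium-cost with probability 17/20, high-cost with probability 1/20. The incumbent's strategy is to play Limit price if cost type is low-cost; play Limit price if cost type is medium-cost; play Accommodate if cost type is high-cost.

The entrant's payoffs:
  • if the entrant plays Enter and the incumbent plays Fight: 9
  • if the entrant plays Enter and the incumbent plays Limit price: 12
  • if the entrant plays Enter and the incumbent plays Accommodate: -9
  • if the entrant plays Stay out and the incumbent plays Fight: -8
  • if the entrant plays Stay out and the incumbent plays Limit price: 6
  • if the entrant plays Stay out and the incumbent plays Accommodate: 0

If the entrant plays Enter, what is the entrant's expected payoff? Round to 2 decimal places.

E[Enter] = 1/10·12 + 17/20·12 + 1/20·(-9) = 6/5 + 51/5 + (-9/20) = 219/20

10.95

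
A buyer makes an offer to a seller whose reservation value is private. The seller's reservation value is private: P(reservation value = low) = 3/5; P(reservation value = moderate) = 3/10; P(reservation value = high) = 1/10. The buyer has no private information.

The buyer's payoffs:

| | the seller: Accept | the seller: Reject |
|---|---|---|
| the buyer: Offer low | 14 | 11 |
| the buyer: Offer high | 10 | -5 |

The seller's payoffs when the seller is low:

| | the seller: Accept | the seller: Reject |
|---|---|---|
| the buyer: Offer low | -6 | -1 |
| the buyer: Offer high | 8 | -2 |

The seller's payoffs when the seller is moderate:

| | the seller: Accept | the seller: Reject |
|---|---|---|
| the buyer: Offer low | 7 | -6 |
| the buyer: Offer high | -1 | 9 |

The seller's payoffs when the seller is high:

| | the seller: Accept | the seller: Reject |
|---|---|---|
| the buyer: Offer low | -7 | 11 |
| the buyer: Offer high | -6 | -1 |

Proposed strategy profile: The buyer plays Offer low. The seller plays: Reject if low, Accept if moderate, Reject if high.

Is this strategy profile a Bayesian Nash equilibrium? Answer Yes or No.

Yes

The buyer plays Offer low: E[Offer low] = 3/5·(11) + 3/10·(14) + 1/10·(11) = 119/10; E[Offer high] = -1/2. Best-responding. ✓
The seller (reservation value low), facing Offer low: Accept gives -6, Reject gives -1. Proposed Reject is best. ✓
The seller (reservation value moderate), facing Offer low: Accept gives 7, Reject gives -6. Proposed Accept is best. ✓
The seller (reservation value high), facing Offer low: Accept gives -7, Reject gives 11. Proposed Reject is best. ✓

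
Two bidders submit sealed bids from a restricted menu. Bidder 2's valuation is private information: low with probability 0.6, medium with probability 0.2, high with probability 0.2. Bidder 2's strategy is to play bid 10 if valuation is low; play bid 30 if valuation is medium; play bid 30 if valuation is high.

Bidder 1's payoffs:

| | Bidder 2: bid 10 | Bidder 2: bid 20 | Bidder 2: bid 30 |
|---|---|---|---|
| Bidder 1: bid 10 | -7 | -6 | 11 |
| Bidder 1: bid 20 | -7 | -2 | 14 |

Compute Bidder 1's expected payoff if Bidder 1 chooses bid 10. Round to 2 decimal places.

E[bid 10] = 0.6·(-7) + 0.2·11 + 0.2·11 = (-4.2) + 2.2 + 2.2 = 0.2

0.20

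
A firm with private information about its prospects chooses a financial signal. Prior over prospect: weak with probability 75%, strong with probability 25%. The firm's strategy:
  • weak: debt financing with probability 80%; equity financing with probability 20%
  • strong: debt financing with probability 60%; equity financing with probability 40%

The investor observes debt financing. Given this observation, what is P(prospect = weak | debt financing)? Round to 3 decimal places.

0.800

P(debt financing) = 0.75·0.8 + 0.25·0.6 = 0.75
P(weak | debt financing) = (0.75·0.8) / 0.75 = 0.6 / 0.75 = 0.8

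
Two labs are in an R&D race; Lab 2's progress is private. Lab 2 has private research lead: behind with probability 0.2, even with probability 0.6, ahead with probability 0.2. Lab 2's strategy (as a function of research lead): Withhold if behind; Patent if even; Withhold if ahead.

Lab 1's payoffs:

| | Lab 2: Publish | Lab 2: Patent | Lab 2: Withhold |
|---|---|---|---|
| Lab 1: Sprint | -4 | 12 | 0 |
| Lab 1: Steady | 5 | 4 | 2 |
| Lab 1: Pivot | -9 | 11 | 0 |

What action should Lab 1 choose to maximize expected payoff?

E[Sprint] = 0.2·(0) + 0.6·(12) + 0.2·(0) = 7.2
E[Steady] = 0.2·(2) + 0.6·(4) + 0.2·(2) = 3.2
E[Pivot] = 0.2·(0) + 0.6·(11) + 0.2·(0) = 6.6
Best response: Sprint (7.2 is the largest).

Sprint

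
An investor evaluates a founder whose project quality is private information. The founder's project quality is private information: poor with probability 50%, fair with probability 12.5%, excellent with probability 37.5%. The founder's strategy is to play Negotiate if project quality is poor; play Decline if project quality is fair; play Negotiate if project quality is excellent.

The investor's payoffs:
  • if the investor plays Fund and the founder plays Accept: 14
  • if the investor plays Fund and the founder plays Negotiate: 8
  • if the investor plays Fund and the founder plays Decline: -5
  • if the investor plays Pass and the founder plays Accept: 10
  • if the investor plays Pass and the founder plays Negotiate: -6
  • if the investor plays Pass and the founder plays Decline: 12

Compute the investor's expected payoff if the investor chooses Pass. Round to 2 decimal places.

Take the expectation over the founder's project quality, weighting each type's action by its prior probability.
E[Pass] = 0.5·(-6) + 0.125·12 + 0.375·(-6) = (-3) + 1.5 + (-2.25) = -3.75

-3.75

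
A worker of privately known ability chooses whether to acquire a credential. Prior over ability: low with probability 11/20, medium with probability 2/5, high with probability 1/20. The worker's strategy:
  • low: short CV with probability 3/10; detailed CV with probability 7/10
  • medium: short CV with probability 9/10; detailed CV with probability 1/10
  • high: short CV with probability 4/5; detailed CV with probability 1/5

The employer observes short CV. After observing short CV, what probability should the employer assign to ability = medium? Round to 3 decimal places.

P(short CV) = (11/20)·(3/10) + (2/5)·(9/10) + (1/20)·(4/5) = 113/200
P(medium | short CV) = ((2/5)·(9/10)) / (113/200) = (9/25) / (113/200) = 72/113

0.637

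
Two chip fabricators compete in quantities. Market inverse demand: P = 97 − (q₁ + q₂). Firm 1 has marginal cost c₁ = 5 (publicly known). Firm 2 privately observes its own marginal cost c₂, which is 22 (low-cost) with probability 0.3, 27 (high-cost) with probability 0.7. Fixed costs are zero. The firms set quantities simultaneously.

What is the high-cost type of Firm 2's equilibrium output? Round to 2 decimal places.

Each type of Firm 2 best-responds to q₁; Firm 1 best-responds to the expected q₂ over Firm 2's types.
Firm 2 with cost c maximizes (97 − (q₁+q₂) − c)·q₂, giving q₂(c) = (97 − c − q₁)/2.
E[c₂] = 0.3·22 + 0.7·27 = 25.5
Firm 1's FOC against E[q₂] yields q₁ = (97 − 2·5 + E[c₂])/3 = (97 − 10 + 25.5)/3 = 37.5.
q₂(high-cost) = (97 − 27 − 37.5)/2 = 16.25.

16.25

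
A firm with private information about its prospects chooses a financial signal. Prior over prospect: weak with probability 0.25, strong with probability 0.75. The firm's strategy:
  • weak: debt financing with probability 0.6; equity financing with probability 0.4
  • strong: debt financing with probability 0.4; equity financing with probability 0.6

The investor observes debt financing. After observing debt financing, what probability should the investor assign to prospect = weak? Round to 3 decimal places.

0.333

P(debt financing) = 0.25·0.6 + 0.75·0.4 = 0.45
P(weak | debt financing) = (0.25·0.6) / 0.45 = 0.15 / 0.45 = 0.333333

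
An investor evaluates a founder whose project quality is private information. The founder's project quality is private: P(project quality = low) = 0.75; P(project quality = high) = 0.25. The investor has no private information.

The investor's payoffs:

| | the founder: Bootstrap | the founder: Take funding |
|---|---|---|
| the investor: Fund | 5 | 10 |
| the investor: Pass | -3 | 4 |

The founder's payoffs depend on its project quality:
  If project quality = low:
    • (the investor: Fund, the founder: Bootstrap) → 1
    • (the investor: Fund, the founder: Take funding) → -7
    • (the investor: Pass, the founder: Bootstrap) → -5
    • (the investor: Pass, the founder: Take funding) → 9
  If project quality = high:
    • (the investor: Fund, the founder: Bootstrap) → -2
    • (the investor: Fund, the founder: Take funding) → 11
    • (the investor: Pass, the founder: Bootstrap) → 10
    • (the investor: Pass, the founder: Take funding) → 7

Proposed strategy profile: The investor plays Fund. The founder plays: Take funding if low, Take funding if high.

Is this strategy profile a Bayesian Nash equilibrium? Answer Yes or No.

The investor plays Fund: E[Fund] = 0.75·(10) + 0.25·(10) = 10; E[Pass] = 4. Best-responding. ✓
The founder (project quality low), facing Fund: Bootstrap gives 1, Take funding gives -7. Proposed Take funding is not best — profitable deviation exists. ✗
The founder (project quality high), facing Fund: Bootstrap gives -2, Take funding gives 11. Proposed Take funding is best. ✓

No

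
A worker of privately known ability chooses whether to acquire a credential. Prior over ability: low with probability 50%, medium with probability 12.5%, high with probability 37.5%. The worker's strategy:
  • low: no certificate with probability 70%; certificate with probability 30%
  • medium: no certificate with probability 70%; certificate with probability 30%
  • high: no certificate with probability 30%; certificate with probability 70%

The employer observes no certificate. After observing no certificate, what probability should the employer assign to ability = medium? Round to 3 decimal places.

P(no certificate) = 0.5·0.7 + 0.125·0.7 + 0.375·0.3 = 0.55
P(medium | no certificate) = (0.125·0.7) / 0.55 = 0.0875 / 0.55 = 0.159091

0.159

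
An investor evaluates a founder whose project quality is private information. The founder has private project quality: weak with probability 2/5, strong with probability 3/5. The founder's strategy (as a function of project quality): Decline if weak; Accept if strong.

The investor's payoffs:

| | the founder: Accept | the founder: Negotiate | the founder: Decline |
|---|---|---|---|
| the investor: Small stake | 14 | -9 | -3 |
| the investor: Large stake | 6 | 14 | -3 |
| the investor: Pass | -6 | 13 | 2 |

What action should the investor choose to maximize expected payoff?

Small stake

E[Small stake] = 2/5·(-3) + 3/5·(14) = 36/5
E[Large stake] = 2/5·(-3) + 3/5·(6) = 12/5
E[Pass] = 2/5·(2) + 3/5·(-6) = -14/5
Best response: Small stake (36/5 is the largest).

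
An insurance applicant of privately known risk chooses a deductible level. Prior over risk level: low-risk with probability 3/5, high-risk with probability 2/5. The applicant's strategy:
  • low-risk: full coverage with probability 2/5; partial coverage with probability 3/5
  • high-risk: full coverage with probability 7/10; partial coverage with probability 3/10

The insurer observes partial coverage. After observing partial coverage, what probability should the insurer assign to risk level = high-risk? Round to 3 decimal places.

0.250

P(partial coverage) = (3/5)·(3/5) + (2/5)·(3/10) = 12/25
P(high-risk | partial coverage) = ((2/5)·(3/10)) / (12/25) = (3/25) / (12/25) = 1/4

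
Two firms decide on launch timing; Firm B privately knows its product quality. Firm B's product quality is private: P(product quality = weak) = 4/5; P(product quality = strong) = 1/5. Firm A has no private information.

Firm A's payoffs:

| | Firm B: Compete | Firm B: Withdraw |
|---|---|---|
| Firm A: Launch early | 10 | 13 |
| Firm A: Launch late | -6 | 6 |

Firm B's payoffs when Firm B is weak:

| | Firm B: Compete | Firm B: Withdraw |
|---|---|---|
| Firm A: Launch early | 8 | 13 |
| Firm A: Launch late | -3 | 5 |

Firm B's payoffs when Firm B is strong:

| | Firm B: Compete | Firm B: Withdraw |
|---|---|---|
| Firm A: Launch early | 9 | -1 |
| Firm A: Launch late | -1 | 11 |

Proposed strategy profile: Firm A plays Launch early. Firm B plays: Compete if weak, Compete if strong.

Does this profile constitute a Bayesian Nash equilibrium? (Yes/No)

Firm A plays Launch early: E[Launch early] = 4/5·(10) + 1/5·(10) = 10; E[Launch late] = -6. Best-responding. ✓
Firm B (product quality weak), facing Launch early: Compete gives 8, Withdraw gives 13. Proposed Compete is not best — profitable deviation exists. ✗
Firm B (product quality strong), facing Launch early: Compete gives 9, Withdraw gives -1. Proposed Compete is best. ✓

No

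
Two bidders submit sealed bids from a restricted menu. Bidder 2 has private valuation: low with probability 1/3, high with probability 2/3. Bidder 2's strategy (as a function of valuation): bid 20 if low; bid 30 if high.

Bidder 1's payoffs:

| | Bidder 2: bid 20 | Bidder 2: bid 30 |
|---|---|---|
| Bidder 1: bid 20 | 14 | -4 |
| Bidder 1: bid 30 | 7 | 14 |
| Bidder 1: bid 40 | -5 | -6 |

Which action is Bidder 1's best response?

E[bid 20] = 1/3·(14) + 2/3·(-4) = 2
E[bid 30] = 1/3·(7) + 2/3·(14) = 35/3
E[bid 40] = 1/3·(-5) + 2/3·(-6) = -17/3
Best response: bid 30 (35/3 is the largest).

bid 30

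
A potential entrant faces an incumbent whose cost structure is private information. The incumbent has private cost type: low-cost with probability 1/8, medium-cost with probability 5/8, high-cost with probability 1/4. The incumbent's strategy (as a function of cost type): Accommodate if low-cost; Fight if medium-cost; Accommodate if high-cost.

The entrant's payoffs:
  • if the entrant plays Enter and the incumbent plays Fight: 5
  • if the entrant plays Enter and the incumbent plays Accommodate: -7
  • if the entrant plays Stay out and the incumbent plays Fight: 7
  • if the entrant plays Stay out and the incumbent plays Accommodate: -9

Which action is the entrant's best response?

Compute the entrant's expected payoff for each action, taking the expectation over the incumbent's type.
E[Enter] = 1/8·(-7) + 5/8·(5) + 1/4·(-7) = 1/2
E[Stay out] = 1/8·(-9) + 5/8·(7) + 1/4·(-9) = 1
Best response: Stay out (1 is the largest).

Stay out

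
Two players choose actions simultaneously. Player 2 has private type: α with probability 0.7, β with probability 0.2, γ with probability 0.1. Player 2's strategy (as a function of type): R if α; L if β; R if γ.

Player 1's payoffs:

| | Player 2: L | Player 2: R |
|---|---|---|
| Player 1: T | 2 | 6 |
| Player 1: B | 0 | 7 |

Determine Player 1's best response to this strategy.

B

E[T] = 0.7·(6) + 0.2·(2) + 0.1·(6) = 5.2
E[B] = 0.7·(7) + 0.2·(0) + 0.1·(7) = 5.6
Best response: B (5.6 is the largest).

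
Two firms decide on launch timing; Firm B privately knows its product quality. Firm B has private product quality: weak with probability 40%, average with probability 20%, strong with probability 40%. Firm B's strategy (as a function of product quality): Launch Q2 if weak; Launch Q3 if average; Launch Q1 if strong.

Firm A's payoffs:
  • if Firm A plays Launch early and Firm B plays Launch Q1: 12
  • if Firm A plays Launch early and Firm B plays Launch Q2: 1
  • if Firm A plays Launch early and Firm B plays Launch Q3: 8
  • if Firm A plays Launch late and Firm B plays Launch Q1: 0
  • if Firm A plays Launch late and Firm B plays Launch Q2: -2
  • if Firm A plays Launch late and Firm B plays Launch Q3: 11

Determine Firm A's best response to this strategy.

Compute Firm A's expected payoff for each action, taking the expectation over Firm B's type.
E[Launch early] = 0.4·(1) + 0.2·(8) + 0.4·(12) = 6.8
E[Launch late] = 0.4·(-2) + 0.2·(11) + 0.4·(0) = 1.4
Best response: Launch early (6.8 is the largest).

Launch early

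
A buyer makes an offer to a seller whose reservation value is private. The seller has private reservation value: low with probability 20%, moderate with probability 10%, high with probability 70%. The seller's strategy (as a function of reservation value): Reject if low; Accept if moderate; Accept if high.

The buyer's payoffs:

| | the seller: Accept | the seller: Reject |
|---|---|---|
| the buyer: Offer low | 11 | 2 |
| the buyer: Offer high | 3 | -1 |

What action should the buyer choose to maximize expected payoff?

Offer low

E[Offer low] = 0.2·(2) + 0.1·(11) + 0.7·(11) = 9.2
E[Offer high] = 0.2·(-1) + 0.1·(3) + 0.7·(3) = 2.2
Best response: Offer low (9.2 is the largest).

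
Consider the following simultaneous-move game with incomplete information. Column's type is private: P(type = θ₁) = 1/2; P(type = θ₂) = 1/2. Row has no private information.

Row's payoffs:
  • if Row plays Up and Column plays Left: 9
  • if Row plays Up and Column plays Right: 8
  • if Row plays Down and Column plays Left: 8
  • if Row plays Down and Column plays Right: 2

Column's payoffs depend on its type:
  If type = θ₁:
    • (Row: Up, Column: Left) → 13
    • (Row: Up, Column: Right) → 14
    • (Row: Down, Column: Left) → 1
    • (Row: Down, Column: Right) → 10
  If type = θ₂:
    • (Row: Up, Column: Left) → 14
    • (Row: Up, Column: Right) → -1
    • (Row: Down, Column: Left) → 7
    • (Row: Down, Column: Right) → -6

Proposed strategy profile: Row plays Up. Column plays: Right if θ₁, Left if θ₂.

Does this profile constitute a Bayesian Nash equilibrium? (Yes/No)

Row plays Up: E[Up] = 1/2·(8) + 1/2·(9) = 17/2; E[Down] = 5. Best-responding. ✓
Column (type θ₁), facing Up: Left gives 13, Right gives 14. Proposed Right is best. ✓
Column (type θ₂), facing Up: Left gives 14, Right gives -1. Proposed Left is best. ✓

Yes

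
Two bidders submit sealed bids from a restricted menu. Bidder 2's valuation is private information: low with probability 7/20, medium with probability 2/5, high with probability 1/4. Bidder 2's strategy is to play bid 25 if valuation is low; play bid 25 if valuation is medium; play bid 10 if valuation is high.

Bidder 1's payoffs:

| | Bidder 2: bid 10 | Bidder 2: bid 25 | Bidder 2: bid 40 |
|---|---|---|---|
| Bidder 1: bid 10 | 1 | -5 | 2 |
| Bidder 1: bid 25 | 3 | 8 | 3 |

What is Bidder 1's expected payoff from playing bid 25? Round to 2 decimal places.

E[bid 25] = 7/20·8 + 2/5·8 + 1/4·3 = 14/5 + 16/5 + 3/4 = 27/4

6.75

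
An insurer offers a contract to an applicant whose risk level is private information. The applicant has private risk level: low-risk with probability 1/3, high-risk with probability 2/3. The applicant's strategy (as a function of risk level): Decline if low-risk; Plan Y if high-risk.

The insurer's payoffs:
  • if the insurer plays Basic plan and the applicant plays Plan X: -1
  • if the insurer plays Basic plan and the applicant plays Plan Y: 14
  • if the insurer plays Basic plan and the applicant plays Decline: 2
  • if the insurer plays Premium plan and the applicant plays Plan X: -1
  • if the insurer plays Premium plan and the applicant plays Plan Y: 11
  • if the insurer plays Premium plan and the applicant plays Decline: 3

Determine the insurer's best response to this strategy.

Basic plan

Compute the insurer's expected payoff for each action, taking the expectation over the applicant's type.
E[Basic plan] = 1/3·(2) + 2/3·(14) = 10
E[Premium plan] = 1/3·(3) + 2/3·(11) = 25/3
Best response: Basic plan (10 is the largest).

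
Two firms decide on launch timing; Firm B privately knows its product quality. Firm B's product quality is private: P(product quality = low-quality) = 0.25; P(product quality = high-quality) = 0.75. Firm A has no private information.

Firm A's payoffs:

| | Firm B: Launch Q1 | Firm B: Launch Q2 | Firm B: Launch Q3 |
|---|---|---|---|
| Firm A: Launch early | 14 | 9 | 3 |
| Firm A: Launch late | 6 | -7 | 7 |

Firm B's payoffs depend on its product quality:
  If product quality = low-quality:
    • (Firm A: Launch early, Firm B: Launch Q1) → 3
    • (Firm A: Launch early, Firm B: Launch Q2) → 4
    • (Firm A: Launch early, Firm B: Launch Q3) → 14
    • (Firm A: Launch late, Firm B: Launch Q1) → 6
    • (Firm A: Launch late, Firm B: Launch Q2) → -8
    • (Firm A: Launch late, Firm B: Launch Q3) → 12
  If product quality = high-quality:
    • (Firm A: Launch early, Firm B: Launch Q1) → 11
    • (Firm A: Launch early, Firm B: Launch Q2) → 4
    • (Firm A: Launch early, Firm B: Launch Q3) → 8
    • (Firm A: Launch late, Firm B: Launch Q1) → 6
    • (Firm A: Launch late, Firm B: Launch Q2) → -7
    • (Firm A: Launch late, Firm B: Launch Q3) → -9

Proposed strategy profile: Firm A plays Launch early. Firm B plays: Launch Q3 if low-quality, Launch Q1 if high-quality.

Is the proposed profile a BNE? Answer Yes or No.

Firm A plays Launch early: E[Launch early] = 0.25·(3) + 0.75·(14) = 11.25; E[Launch late] = 6.25. Best-responding. ✓
Firm B (product quality low-quality), facing Launch early: Launch Q1 gives 3, Launch Q2 gives 4, Launch Q3 gives 14. Proposed Launch Q3 is best. ✓
Firm B (product quality high-quality), facing Launch early: Launch Q1 gives 11, Launch Q2 gives 4, Launch Q3 gives 8. Proposed Launch Q1 is best. ✓

Yes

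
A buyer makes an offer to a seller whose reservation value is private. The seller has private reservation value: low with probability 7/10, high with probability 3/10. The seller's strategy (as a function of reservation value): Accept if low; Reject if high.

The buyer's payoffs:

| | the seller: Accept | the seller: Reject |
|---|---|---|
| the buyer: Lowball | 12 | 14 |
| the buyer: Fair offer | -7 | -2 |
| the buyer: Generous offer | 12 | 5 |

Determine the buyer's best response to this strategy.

Lowball

Compute the buyer's expected payoff for each action, taking the expectation over the seller's type.
E[Lowball] = 7/10·(12) + 3/10·(14) = 63/5
E[Fair offer] = 7/10·(-7) + 3/10·(-2) = -11/2
E[Generous offer] = 7/10·(12) + 3/10·(5) = 99/10
Best response: Lowball (63/5 is the largest).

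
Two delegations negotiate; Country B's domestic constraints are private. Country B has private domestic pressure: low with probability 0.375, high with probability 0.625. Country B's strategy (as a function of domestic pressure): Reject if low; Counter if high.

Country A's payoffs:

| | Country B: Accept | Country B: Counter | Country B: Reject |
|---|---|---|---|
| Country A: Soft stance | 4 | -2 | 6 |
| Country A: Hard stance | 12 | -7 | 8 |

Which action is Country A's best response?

Soft stance

E[Soft stance] = 0.375·(6) + 0.625·(-2) = 1
E[Hard stance] = 0.375·(8) + 0.625·(-7) = -1.375
Best response: Soft stance (1 is the largest).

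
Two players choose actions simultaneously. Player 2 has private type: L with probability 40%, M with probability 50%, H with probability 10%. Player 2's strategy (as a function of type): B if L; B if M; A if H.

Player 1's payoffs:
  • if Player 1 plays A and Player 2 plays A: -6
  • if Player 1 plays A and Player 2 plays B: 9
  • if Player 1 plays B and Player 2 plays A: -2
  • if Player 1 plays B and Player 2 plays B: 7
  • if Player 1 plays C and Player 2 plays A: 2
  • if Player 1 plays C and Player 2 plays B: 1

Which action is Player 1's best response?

E[A] = 0.4·(9) + 0.5·(9) + 0.1·(-6) = 7.5
E[B] = 0.4·(7) + 0.5·(7) + 0.1·(-2) = 6.1
E[C] = 0.4·(1) + 0.5·(1) + 0.1·(2) = 1.1
Best response: A (7.5 is the largest).

A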